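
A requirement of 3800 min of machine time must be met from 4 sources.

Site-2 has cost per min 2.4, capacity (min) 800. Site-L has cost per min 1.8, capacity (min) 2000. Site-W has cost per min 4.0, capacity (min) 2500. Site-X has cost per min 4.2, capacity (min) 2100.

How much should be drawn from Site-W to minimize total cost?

Cheapest first:
Site-L at 1.8: take all 2000 min ; 1800 still needed.
Site-2 (2.4): use full 800 ; 1000 min to go.
Take 1000 from Site-W at 4.0 to finish.
Site-X: unused.

1000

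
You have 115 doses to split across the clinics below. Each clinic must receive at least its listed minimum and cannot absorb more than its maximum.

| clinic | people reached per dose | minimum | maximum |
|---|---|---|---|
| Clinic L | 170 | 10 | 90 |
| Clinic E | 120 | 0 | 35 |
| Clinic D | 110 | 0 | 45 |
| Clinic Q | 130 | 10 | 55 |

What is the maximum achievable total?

18550

Meeting every minimum uses 10+0+0+10 = 20 doses, leaving 95.
Order the clinics by people reached per dose: Clinic L 170 > Clinic Q 130 > Clinic E 120 > Clinic D 110.
Clinic L takes 80 more to reach its cap of 90 → 15 left.
Clinic Q: +15 (room for 45) → 25. Pool exhausted.
Total = 170×90 + 130×25 = 18550.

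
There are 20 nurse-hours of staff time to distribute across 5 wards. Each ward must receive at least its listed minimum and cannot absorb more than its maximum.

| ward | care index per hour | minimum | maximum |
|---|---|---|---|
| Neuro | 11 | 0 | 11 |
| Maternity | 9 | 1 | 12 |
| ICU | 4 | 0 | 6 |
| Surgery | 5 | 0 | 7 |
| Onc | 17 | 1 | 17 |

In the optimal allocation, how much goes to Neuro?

Meeting every minimum uses 0+1+0+0+1 = 2 nurse-hours, leaving 18.
Rank by care index per hour: Onc 17 > Neuro 11 > Maternity 9 > Surgery 5 > ICU 4.
Give Onc 16 more to hit its cap of 17 ; 2 left.
Only 2 left; Neuro takes them to reach 2.

2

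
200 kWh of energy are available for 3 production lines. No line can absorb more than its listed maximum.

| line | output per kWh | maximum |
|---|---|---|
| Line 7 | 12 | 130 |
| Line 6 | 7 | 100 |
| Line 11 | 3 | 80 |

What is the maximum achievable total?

Rank by output per kWh: Line 7 12 > Line 6 7 > Line 11 3.
Give Line 7 130 to hit its cap of 130 ; 70 left.
Line 6: +70 (room for 100) → 70. Pool exhausted.
Total = 12×130 + 7×70 = 2050.

2050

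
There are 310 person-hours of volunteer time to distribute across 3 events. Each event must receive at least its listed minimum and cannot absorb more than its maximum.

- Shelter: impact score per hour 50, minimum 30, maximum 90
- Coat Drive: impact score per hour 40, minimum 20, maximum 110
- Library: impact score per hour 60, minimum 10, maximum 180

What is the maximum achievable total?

16900

Meeting every minimum uses 30+20+10 = 60 person-hours, leaving 250.
Highest impact score per hour first: Library 60 > Shelter 50 > Coat Drive 40.
Library: +170 to 180 (cap) → 80 left.
Shelter: +60 to 90 (cap) → 20 left.
Coat Drive: +20 (room for 90) → 40. Pool exhausted.
Total = 50×90 + 40×40 + 60×180 = 16900.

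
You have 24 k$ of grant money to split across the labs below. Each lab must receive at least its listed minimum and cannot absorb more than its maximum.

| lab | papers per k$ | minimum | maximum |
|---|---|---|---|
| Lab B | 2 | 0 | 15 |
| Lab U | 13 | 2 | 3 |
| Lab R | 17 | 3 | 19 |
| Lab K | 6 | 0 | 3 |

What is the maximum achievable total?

374

Meeting every minimum uses 0+2+3+0 = 5 k$, leaving 19.
Rank by papers per k$: Lab R 17 > Lab U 13 > Lab K 6 > Lab B 2.
Lab R: +16 to 19 (cap) ; 3 left.
Lab U takes 1 more to reach its cap of 3 ; 2 left.
Lab K has room for 3 more but only 2 remain, so it gets 2.
Total = 13×3 + 17×19 + 6×2 = 374.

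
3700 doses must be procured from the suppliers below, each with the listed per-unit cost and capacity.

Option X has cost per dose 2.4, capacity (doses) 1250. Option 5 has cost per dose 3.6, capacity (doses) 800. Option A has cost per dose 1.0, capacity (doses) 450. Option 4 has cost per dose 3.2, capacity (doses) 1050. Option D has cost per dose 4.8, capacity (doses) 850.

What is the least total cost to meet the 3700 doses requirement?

10410

Use suppliers in increasing cost order.
Option A (1.0): use full 450 — 3250 doses to go.
Option X at 2.4: take all 1250 doses — 2000 still needed.
Option 4 at 3.2: take all 1050 doses — 950 still needed.
Option 5 at 3.6: take all 800 doses — 150 still needed.
Option D at 4.8: take 150 of its 850 — requirement met.
Cost = 450×1.0 + 1250×2.4 + 1050×3.2 + 800×3.6 + 150×4.8 = 10410.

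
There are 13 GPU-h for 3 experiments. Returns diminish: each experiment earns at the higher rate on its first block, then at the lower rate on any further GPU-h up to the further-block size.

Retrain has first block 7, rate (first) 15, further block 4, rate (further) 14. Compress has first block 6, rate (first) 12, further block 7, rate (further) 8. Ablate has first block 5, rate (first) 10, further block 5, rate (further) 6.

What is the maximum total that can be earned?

Treat each block as its own option and order by rate: Retrain/tier1 15 > Retrain/tier2 14 > Compress/tier1 12 > Ablate/tier1 10 > Compress/tier2 8 > Ablate/tier2 6.
Retrain tier1 at 15: fill all 7 → 6 left.
Fill Retrain tier2 block (4 at 14) → 2 left.
Compress tier1 at 12: only 2 left, fill 2.
Total = 15×7 + 14×4 + 12×2 = 185.

185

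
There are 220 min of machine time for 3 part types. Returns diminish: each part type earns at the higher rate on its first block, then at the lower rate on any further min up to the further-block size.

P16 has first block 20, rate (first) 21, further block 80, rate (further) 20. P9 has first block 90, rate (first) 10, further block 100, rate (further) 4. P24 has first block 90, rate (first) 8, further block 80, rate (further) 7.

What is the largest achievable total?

Order all 6 blocks by rate: P16/first 21 > P16/second 20 > P9/first 10 > P24/first 8 > P24/second 7 > P9/second 4.
P16 first at 21: fill all 20 — 200 left.
P16/second (20): +80 — 120 left.
P9 first at 10: fill all 90 — 30 left.
30 remain; put them into P24 first at 8.
Total = 21×20 + 20×80 + 10×90 + 8×30 = 3160.

3160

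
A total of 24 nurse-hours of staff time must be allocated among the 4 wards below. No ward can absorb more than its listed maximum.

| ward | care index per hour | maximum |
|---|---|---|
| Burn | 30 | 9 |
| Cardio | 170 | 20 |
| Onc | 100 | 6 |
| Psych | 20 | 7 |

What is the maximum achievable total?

Order the wards by care index per hour: Cardio 170 > Onc 100 > Burn 30 > Psych 20.
Cardio takes 20 to reach its cap of 20 — 4 left.
Only 4 left; Onc takes them to reach 4.
Total = 170×20 + 100×4 = 3800.

3800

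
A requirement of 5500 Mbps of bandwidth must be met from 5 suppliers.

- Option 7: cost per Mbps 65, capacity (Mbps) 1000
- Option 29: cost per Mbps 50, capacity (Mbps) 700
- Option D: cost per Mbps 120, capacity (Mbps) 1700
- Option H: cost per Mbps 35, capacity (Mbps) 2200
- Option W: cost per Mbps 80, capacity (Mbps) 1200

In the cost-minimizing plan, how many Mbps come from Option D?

400

Use suppliers in increasing cost order.
Take 2200 from Option H at 35 ; need 3300 more.
Take 700 from Option 29 at 50 ; need 2600 more.
Option 7 (65): use full 1000 ; 1600 Mbps to go.
Option W at 80: take all 1200 Mbps ; 400 still needed.
Take 400 from Option D at 120 to finish.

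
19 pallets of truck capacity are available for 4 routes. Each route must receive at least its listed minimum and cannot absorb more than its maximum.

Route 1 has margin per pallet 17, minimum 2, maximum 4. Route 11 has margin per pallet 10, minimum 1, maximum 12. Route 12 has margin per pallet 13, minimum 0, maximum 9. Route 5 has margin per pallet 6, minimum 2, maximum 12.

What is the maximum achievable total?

237

Meeting every minimum uses 2+1+0+2 = 5 pallets, leaving 14.
Rank by margin per pallet: Route 1 17 > Route 12 13 > Route 11 10 > Route 5 6.
Route 1: +2 to 4 (cap) ; 12 left.
Route 12 takes 9 more to reach its cap of 9 ; 3 left.
Route 11: +3 (room for 11) → 4. Pool exhausted.
Total = 17×4 + 10×4 + 13×9 + 6×2 = 237.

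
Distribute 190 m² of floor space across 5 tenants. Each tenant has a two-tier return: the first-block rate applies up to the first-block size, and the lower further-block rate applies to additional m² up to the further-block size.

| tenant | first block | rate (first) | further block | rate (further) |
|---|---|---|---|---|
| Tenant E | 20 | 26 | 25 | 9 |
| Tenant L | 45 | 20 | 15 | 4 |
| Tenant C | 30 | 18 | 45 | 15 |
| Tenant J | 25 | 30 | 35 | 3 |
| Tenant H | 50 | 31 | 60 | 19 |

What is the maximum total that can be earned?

4670

Order all 10 blocks by rate: Tenant H/first 31 > Tenant J/first 30 > Tenant E/first 26 > Tenant L/first 20 > Tenant H/second 19 > Tenant C/first 18 > Tenant C/second 15 > Tenant E/second 9 > Tenant L/second 4 > Tenant J/second 3.
Tenant H first at 31: fill all 50 ; 140 left.
Tenant J/first (30): +25 ; 115 left.
Tenant E first at 26: fill all 20 ; 95 left.
Tenant L first at 20: fill all 45 ; 50 left.
Tenant H/second: +50 of 60 at 19; pool empty.
Total = 31×50 + 30×25 + 26×20 + 20×45 + 19×50 = 4670.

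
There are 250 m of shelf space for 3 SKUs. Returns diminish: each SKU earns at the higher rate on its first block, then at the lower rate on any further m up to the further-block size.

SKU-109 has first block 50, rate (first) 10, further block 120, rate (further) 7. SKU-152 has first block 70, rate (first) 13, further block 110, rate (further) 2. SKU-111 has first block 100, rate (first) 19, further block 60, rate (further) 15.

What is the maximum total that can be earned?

Rank every tier by rate: SKU-111/first 19 > SKU-111/second 15 > SKU-152/first 13 > SKU-109/first 10 > SKU-109/second 7 > SKU-152/second 2.
Fill SKU-111 first block (100 at 19) — 150 left.
Fill SKU-111 second block (60 at 15) — 90 left.
Fill SKU-152 first block (70 at 13) — 20 left.
20 remain; put them into SKU-109 first at 10.
Total = 19×100 + 15×60 + 13×70 + 10×20 = 3910.

3910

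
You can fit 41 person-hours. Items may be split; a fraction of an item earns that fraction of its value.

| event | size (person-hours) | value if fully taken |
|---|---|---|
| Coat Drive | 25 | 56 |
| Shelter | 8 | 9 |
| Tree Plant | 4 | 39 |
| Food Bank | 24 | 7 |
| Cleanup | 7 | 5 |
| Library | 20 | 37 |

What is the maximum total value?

Rank by value-to-size ratio: Tree Plant 39/4≈9.75, Coat Drive 56/25≈2.24, Library 37/20≈1.85, Shelter 9/8≈1.12, Cleanup 5/7≈0.714, Food Bank 7/24≈0.292.
All 4 person-hours of Tree Plant fit (value 39) → 37 remain.
All 25 person-hours of Coat Drive fit (value 56) → 12 remain.
Fill the last 12 person-hours with part of Library: 12/20 of it earns 22.2.
Total value = 117.2.

117.2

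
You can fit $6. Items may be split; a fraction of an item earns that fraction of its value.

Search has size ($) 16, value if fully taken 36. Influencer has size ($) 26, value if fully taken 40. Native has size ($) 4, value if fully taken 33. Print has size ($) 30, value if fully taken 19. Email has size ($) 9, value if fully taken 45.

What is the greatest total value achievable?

43

Sort by value density: Native 33/4≈8.25, Email 45/9≈5, Search 36/16≈2.25, Influencer 40/26≈1.54, Print 19/30≈0.633.
Take all of Native (4 $, value 33) ; 2 $ left.
2 $ left: a 2/9 share of Email gives 45×2/9 = 10.
Total value = 43.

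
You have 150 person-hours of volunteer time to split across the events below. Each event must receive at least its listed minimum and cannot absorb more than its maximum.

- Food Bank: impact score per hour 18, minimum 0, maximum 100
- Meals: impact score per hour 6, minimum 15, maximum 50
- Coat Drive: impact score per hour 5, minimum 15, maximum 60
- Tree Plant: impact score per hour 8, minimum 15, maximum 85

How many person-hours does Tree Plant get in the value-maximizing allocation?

20

Meeting every minimum uses 0+15+15+15 = 45 person-hours, leaving 105.
Rank by impact score per hour: Food Bank 18 > Tree Plant 8 > Meals 6 > Coat Drive 5.
Food Bank takes 100 more to reach its cap of 100 → 5 left.
Tree Plant: +5 (room for 70) → 20. Pool exhausted.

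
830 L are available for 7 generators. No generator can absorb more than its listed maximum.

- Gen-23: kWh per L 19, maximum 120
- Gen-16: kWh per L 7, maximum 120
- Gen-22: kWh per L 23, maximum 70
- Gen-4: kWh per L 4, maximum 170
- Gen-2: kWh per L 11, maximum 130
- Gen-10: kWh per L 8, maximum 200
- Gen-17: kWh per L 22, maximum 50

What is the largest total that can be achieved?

9420

Order the generators by kWh per L: Gen-22 23 > Gen-17 22 > Gen-23 19 > Gen-2 11 > Gen-10 8 > Gen-16 7 > Gen-4 4.
Give Gen-22 70 to hit its cap of 70 — 760 left.
Give Gen-17 50 to hit its cap of 50 — 710 left.
Gen-23 takes 120 to reach its cap of 120 — 590 left.
Gen-2 takes 130 to reach its cap of 130 — 460 left.
Gen-10 takes 200 to reach its cap of 200 — 260 left.
Gen-16 takes 120 to reach its cap of 120 — 140 left.
Only 140 left; Gen-4 takes them to reach 140.
Total = 19×120 + 7×120 + 23×70 + 4×140 + 11×130 + 8×200 + 22×50 = 9420.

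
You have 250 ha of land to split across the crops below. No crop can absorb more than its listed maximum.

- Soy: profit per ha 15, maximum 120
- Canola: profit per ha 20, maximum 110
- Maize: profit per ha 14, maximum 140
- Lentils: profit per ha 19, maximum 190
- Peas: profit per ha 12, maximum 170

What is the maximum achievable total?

Rank by profit per ha: Canola 20 > Lentils 19 > Soy 15 > Maize 14 > Peas 12.
Canola takes 110 to reach its cap of 110 — 140 left.
Lentils has room for 190 but only 140 remain, so it gets 140.
Total = 20×110 + 19×140 = 4860.

4860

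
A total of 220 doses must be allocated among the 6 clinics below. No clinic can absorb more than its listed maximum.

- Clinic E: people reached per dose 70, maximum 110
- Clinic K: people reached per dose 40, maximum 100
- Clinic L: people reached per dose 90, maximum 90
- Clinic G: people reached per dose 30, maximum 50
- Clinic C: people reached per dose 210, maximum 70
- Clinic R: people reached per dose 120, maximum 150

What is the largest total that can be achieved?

Highest people reached per dose first: Clinic C 210 > Clinic R 120 > Clinic L 90 > Clinic E 70 > Clinic K 40 > Clinic G 30.
Clinic C takes 70 to reach its cap of 70 ; 150 left.
Clinic R: +150 to 150 (cap) ; 0 left.
Total = 210×70 + 120×150 = 32700.

32700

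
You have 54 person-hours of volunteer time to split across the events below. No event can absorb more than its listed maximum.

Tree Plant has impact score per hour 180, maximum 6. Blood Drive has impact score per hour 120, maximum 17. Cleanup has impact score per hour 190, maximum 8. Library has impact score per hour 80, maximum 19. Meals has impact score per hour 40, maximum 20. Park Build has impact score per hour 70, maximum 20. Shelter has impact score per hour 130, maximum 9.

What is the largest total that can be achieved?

6930

Rank by impact score per hour: Cleanup 190 > Tree Plant 180 > Shelter 130 > Blood Drive 120 > Library 80 > Park Build 70 > Meals 40.
Give Cleanup 8 to hit its cap of 8 → 46 left.
Tree Plant: +6 to 6 (cap) → 40 left.
Shelter: +9 to 9 (cap) → 31 left.
Blood Drive: +17 to 17 (cap) → 14 left.
Library: +14 (room for 19) → 14. Pool exhausted.
Total = 180×6 + 120×17 + 190×8 + 80×14 + 130×9 = 6930.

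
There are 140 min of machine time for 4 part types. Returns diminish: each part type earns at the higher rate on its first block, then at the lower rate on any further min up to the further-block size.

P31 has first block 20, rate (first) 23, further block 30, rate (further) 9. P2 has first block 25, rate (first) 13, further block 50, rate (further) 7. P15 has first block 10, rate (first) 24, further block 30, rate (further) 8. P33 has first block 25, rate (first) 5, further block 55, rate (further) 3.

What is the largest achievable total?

1710

Treat each block as its own option and order by rate: P15/T1 24 > P31/T1 23 > P2/T1 13 > P31/T2 9 > P15/T2 8 > P2/T2 7 > P33/T1 5 > P33/T2 3.
P15 T1 at 24: fill all 10 — 130 left.
P31/T1 (23): +20 — 110 left.
P2/T1 (13): +25 — 85 left.
P31/T2 (9): +30 — 55 left.
Fill P15 T2 block (30 at 8) — 25 left.
P2 T2 at 7: only 25 left, fill 25.
Total = 24×10 + 23×20 + 13×25 + 9×30 + 8×30 + 7×25 = 1710.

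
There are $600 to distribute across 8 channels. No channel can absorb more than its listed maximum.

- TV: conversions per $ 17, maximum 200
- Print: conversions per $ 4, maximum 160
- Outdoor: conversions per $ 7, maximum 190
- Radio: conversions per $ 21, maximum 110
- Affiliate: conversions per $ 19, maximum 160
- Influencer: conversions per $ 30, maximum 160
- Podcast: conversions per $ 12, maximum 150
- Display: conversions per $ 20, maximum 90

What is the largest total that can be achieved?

13310

Rank by conversions per $: Influencer 30 > Radio 21 > Display 20 > Affiliate 19 > TV 17 > Podcast 12 > Outdoor 7 > Print 4.
Influencer: +160 to 160 (cap) → 440 left.
Radio takes 110 to reach its cap of 110 → 330 left.
Display: +90 to 90 (cap) → 240 left.
Affiliate takes 160 to reach its cap of 160 → 80 left.
TV has room for 200 but only 80 remain, so it gets 80.
Total = 17×80 + 21×110 + 19×160 + 30×160 + 20×90 = 13310.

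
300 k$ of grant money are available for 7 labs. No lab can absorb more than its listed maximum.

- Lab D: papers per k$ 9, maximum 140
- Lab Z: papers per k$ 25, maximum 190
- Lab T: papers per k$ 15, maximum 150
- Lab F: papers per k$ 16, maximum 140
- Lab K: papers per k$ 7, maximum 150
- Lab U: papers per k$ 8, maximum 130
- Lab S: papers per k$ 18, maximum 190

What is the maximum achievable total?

6730

Highest papers per k$ first: Lab Z 25 > Lab S 18 > Lab F 16 > Lab T 15 > Lab D 9 > Lab U 8 > Lab K 7.
Lab Z: +190 to 190 (cap) ; 110 left.
Only 110 left; Lab S takes them to reach 110.
Total = 25×190 + 18×110 = 6730.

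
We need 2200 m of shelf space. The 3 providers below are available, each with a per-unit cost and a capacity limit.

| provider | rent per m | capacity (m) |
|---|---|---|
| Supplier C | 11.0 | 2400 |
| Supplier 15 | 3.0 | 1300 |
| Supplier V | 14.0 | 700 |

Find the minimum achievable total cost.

Use providers in increasing cost order.
Supplier 15 at 3.0: take all 1300 m → 900 still needed.
Supplier C (11.0): take the remaining 900 → done.
Supplier V: unused.
Cost = 1300×3.0 + 900×11.0 = 13800.

13800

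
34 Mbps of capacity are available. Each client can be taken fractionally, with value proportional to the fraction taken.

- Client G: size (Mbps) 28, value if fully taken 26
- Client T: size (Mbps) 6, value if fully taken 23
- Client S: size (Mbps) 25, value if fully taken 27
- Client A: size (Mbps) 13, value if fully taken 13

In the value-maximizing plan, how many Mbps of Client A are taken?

Rank by value-to-size ratio: Client T 23/6≈3.83, Client S 27/25≈1.08, Client A 13/13≈1, Client G 26/28≈0.929.
Client T: take in full, 6 Mbps for value 23 → 28 left.
All 25 Mbps of Client S fit (value 27) → 3 remain.
Fill the last 3 Mbps with part of Client A: 3/13 of it earns 3.

3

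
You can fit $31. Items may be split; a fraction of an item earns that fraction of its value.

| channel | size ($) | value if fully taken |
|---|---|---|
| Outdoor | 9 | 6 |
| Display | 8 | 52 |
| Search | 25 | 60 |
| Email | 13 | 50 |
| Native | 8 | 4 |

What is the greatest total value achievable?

Sort by value density: Display 52/8≈6.5, Email 50/13≈3.85, Search 60/25≈2.4, Outdoor 6/9≈0.667, Native 4/8≈0.5.
Take all of Display (8 $, value 52) → 23 $ left.
All 13 $ of Email fit (value 50) → 10 remain.
10 $ left: a 10/25 share of Search gives 60×10/25 = 24.
Total value = 126.

126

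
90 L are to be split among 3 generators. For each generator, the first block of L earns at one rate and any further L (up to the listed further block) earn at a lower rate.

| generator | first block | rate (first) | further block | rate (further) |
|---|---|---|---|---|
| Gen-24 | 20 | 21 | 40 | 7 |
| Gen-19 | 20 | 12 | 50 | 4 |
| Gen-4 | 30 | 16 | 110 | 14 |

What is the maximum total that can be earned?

1460

Order all 6 blocks by rate: Gen-24/first 21 > Gen-4/first 16 > Gen-4/second 14 > Gen-19/first 12 > Gen-24/second 7 > Gen-19/second 4.
Gen-24/first (21): +20 → 70 left.
Fill Gen-4 first block (30 at 16) → 40 left.
Gen-4 second at 14: only 40 left, fill 40.
Total = 21×20 + 16×30 + 14×40 = 1460.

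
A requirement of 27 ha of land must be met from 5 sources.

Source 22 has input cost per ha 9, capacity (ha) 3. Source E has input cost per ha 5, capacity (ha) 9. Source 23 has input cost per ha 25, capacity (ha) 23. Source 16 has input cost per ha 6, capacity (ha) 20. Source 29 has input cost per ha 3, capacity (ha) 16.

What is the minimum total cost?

105

Fill from the cheapest source first.
Source 29 at 3: take all 16 ha — 11 still needed.
Source E (5): use full 9 — 2 ha to go.
Take 2 from Source 16 at 6 to finish.
Source 22, Source 23: unused.
Cost = 16×3 + 9×5 + 2×6 = 105.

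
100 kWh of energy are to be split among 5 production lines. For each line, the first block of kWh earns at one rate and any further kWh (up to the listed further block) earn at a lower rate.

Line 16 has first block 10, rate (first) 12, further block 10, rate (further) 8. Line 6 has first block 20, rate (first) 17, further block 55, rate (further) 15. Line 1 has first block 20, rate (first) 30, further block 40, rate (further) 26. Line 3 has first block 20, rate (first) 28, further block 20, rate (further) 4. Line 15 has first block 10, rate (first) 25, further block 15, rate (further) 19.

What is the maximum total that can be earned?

Treat each block as its own option and order by rate: Line 1/tier1 30 > Line 3/tier1 28 > Line 1/tier2 26 > Line 15/tier1 25 > Line 15/tier2 19 > Line 6/tier1 17 > Line 6/tier2 15 > Line 16/tier1 12 > Line 16/tier2 8 > Line 3/tier2 4.
Line 1/tier1 (30): +20 — 80 left.
Fill Line 3 tier1 block (20 at 28) — 60 left.
Line 1 tier2 at 26: fill all 40 — 20 left.
Line 15/tier1 (25): +10 — 10 left.
10 remain; put them into Line 15 tier2 at 19.
Total = 30×20 + 28×20 + 26×40 + 25×10 + 19×10 = 2640.

2640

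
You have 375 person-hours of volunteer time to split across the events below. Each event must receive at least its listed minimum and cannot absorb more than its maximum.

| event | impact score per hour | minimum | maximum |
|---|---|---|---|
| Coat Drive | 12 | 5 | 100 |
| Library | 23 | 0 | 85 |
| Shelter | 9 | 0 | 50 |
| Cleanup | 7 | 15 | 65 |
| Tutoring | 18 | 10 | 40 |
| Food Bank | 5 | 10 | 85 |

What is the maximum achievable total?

4955

Meeting every minimum uses 5+0+0+15+10+10 = 40 person-hours, leaving 335.
Rank by impact score per hour: Library 23 > Tutoring 18 > Coat Drive 12 > Shelter 9 > Cleanup 7 > Food Bank 5.
Give Library 85 more to hit its cap of 85 → 250 left.
Tutoring: +30 to 40 (cap) → 220 left.
Give Coat Drive 95 more to hit its cap of 100 → 125 left.
Give Shelter 50 more to hit its cap of 50 → 75 left.
Cleanup takes 50 more to reach its cap of 65 → 25 left.
Only 25 left; Food Bank takes them to reach 35.
Total = 12×100 + 23×85 + 9×50 + 7×65 + 18×40 + 5×35 = 4955.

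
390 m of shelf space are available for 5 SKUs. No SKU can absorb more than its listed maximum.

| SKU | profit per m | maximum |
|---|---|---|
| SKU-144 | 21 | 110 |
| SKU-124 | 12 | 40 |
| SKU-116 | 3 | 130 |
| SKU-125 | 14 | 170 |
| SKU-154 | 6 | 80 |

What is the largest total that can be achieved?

Order the SKUs by profit per m: SKU-144 21 > SKU-125 14 > SKU-124 12 > SKU-154 6 > SKU-116 3.
Give SKU-144 110 to hit its cap of 110 — 280 left.
SKU-125: +170 to 170 (cap) — 110 left.
SKU-124: +40 to 40 (cap) — 70 left.
SKU-154 has room for 80 but only 70 remain, so it gets 70.
Total = 21×110 + 12×40 + 14×170 + 6×70 = 5590.

5590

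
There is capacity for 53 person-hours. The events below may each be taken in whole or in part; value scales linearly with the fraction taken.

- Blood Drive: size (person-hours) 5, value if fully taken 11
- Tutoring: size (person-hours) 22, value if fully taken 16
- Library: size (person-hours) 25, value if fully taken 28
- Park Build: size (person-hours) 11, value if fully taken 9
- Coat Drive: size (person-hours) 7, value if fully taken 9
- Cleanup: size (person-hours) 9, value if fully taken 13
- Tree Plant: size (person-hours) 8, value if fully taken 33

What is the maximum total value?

92.88

Sort by value density: Tree Plant 33/8≈4.12, Blood Drive 11/5≈2.2, Cleanup 13/9≈1.44, Coat Drive 9/7≈1.29, Library 28/25≈1.12, Park Build 9/11≈0.818, Tutoring 16/22≈0.727.
All 8 person-hours of Tree Plant fit (value 33) → 45 remain.
Blood Drive: take in full, 5 person-hours for value 11 → 40 left.
Take all of Cleanup (9 person-hours, value 13) → 31 person-hours left.
All 7 person-hours of Coat Drive fit (value 9) → 24 remain.
Only 24 person-hours remain; take 24/25 of Library for value 28×24/25 = 26.88.
Total value = 92.88.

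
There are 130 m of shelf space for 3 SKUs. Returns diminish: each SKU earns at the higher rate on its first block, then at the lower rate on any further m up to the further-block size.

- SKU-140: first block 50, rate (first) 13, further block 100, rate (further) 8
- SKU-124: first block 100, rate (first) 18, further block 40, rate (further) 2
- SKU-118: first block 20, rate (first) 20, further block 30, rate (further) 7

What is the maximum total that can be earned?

2330

Treat each block as its own option and order by rate: SKU-118/T1 20 > SKU-124/T1 18 > SKU-140/T1 13 > SKU-140/T2 8 > SKU-118/T2 7 > SKU-124/T2 2.
Fill SKU-118 T1 block (20 at 20) ; 110 left.
Fill SKU-124 T1 block (100 at 18) ; 10 left.
SKU-140 T1 at 13: only 10 left, fill 10.
Total = 20×20 + 18×100 + 13×10 = 2330.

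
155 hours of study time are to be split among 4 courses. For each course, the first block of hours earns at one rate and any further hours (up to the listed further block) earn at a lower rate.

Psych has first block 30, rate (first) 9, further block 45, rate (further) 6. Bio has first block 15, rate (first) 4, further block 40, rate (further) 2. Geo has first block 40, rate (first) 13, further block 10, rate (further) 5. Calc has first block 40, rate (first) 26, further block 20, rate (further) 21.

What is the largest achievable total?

2400

Treat each block as its own option and order by rate: Calc/T1 26 > Calc/T2 21 > Geo/T1 13 > Psych/T1 9 > Psych/T2 6 > Geo/T2 5 > Bio/T1 4 > Bio/T2 2.
Fill Calc T1 block (40 at 26) — 115 left.
Calc/T2 (21): +20 — 95 left.
Geo/T1 (13): +40 — 55 left.
Psych/T1 (9): +30 — 25 left.
Psych/T2: +25 of 45 at 6; pool empty.
Total = 26×40 + 21×20 + 13×40 + 9×30 + 6×25 = 2400.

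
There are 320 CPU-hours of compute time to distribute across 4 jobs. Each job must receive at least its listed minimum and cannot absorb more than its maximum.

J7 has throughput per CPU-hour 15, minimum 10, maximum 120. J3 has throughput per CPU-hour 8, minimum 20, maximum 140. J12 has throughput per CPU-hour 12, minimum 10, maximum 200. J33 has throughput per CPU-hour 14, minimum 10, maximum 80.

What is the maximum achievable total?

4280

Meeting every minimum uses 10+20+10+10 = 50 CPU-hours, leaving 270.
Highest throughput per CPU-hour first: J7 15 > J33 14 > J12 12 > J3 8.
Give J7 110 more to hit its cap of 120 ; 160 left.
J33 takes 70 more to reach its cap of 80 ; 90 left.
J12 has room for 190 more but only 90 remain, so it gets 100.
Total = 15×120 + 8×20 + 12×100 + 14×80 = 4280.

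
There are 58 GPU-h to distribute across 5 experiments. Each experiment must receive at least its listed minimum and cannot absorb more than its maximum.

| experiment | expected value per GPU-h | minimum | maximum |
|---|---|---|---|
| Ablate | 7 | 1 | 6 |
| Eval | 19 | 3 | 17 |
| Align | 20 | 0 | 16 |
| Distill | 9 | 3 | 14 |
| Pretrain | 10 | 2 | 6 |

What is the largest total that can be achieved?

Meeting every minimum uses 1+3+0+3+2 = 9 GPU-h, leaving 49.
Rank by expected value per GPU-h: Align 20 > Eval 19 > Pretrain 10 > Distill 9 > Ablate 7.
Give Align 16 more to hit its cap of 16 ; 33 left.
Give Eval 14 more to hit its cap of 17 ; 19 left.
Pretrain takes 4 more to reach its cap of 6 ; 15 left.
Distill: +11 to 14 (cap) ; 4 left.
Ablate: +4 (room for 5) → 5. Pool exhausted.
Total = 7×5 + 19×17 + 20×16 + 9×14 + 10×6 = 864.

864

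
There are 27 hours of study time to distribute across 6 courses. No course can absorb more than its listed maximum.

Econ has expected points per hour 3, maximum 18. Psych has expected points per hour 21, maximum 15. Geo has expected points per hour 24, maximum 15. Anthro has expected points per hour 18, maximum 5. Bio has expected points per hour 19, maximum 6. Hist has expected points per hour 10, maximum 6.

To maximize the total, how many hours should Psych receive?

Highest expected points per hour first: Geo 24 > Psych 21 > Bio 19 > Anthro 18 > Hist 10 > Econ 3.
Give Geo 15 to hit its cap of 15 ; 12 left.
Psych has room for 15 but only 12 remain, so it gets 12.

12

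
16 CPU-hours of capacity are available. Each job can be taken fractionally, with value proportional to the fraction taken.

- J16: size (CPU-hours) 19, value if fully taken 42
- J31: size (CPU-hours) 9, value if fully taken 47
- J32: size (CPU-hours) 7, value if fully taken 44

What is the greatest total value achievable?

91

Best value per unit of size first: J32 44/7≈6.29, J31 47/9≈5.22, J16 42/19≈2.21.
Take all of J32 (7 CPU-hours, value 44) → 9 CPU-hours left.
Take all of J31 (9 CPU-hours, value 47) → 0 CPU-hours left.
Total value = 91.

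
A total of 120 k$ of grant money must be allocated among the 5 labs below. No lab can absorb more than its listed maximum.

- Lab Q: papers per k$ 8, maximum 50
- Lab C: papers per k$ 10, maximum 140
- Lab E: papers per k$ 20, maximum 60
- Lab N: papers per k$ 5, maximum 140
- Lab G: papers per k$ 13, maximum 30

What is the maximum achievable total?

Rank by papers per k$: Lab E 20 > Lab G 13 > Lab C 10 > Lab Q 8 > Lab N 5.
Lab E: +60 to 60 (cap) — 60 left.
Lab G takes 30 to reach its cap of 30 — 30 left.
Lab C: +30 (room for 140) → 30. Pool exhausted.
Total = 10×30 + 20×60 + 13×30 = 1890.

1890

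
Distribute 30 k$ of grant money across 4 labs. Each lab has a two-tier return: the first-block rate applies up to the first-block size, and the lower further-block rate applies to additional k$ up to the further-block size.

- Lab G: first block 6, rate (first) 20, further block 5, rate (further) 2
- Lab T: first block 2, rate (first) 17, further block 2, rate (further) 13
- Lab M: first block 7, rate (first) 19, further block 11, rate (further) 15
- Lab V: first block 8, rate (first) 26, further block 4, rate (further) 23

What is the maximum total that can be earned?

Order all 8 blocks by rate: Lab V/first 26 > Lab V/second 23 > Lab G/first 20 > Lab M/first 19 > Lab T/first 17 > Lab M/second 15 > Lab T/second 13 > Lab G/second 2.
Lab V/first (26): +8 → 22 left.
Fill Lab V second block (4 at 23) → 18 left.
Lab G/first (20): +6 → 12 left.
Lab M first at 19: fill all 7 → 5 left.
Fill Lab T first block (2 at 17) → 3 left.
Lab M second at 15: only 3 left, fill 3.
Total = 26×8 + 23×4 + 20×6 + 19×7 + 17×2 + 15×3 = 632.

632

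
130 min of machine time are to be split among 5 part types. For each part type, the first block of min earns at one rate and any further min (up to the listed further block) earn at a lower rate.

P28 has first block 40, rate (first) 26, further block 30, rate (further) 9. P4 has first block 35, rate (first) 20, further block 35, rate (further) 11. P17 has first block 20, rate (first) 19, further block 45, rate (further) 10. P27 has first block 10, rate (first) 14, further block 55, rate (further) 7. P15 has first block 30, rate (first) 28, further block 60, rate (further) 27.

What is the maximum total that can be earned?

Treat each block as its own option and order by rate: P15/T1 28 > P15/T2 27 > P28/T1 26 > P4/T1 20 > P17/T1 19 > P27/T1 14 > P4/T2 11 > P17/T2 10 > P28/T2 9 > P27/T2 7.
Fill P15 T1 block (30 at 28) ; 100 left.
Fill P15 T2 block (60 at 27) ; 40 left.
Fill P28 T1 block (40 at 26) ; 0 left.
Total = 28×30 + 27×60 + 26×40 = 3500.

3500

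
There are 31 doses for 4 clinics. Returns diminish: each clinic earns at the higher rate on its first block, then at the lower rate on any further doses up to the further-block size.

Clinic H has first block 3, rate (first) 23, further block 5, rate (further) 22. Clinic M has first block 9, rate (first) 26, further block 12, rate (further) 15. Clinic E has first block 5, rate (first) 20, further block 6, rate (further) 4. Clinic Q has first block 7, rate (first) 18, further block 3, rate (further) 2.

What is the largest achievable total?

669

Treat each block as its own option and order by rate: Clinic M/T1 26 > Clinic H/T1 23 > Clinic H/T2 22 > Clinic E/T1 20 > Clinic Q/T1 18 > Clinic M/T2 15 > Clinic E/T2 4 > Clinic Q/T2 2.
Clinic M T1 at 26: fill all 9 → 22 left.
Clinic H T1 at 23: fill all 3 → 19 left.
Clinic H/T2 (22): +5 → 14 left.
Clinic E T1 at 20: fill all 5 → 9 left.
Clinic Q T1 at 18: fill all 7 → 2 left.
Clinic M T2 at 15: only 2 left, fill 2.
Total = 26×9 + 23×3 + 22×5 + 20×5 + 18×7 + 15×2 = 669.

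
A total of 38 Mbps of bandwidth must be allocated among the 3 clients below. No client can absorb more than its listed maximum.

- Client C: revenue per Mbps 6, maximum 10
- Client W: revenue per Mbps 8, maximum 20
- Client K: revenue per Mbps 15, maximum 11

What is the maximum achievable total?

367

Order the clients by revenue per Mbps: Client K 15 > Client W 8 > Client C 6.
Client K takes 11 to reach its cap of 11 ; 27 left.
Give Client W 20 to hit its cap of 20 ; 7 left.
Client C has room for 10 but only 7 remain, so it gets 7.
Total = 6×7 + 8×20 + 15×11 = 367.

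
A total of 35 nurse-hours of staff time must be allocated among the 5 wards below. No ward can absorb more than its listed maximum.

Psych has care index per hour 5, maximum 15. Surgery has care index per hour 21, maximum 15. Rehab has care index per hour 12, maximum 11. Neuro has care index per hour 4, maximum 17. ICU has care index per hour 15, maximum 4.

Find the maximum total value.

532

Order the wards by care index per hour: Surgery 21 > ICU 15 > Rehab 12 > Psych 5 > Neuro 4.
Give Surgery 15 to hit its cap of 15 → 20 left.
ICU: +4 to 4 (cap) → 16 left.
Give Rehab 11 to hit its cap of 11 → 5 left.
Psych has room for 15 but only 5 remain, so it gets 5.
Total = 5×5 + 21×15 + 12×11 + 15×4 = 532.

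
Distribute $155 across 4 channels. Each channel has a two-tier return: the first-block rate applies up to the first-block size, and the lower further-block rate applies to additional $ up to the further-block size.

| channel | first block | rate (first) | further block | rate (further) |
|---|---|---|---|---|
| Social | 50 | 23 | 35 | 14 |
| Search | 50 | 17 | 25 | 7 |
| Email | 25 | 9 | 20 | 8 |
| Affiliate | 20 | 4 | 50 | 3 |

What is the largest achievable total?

Rank every tier by rate: Social/T1 23 > Search/T1 17 > Social/T2 14 > Email/T1 9 > Email/T2 8 > Search/T2 7 > Affiliate/T1 4 > Affiliate/T2 3.
Social/T1 (23): +50 ; 105 left.
Search T1 at 17: fill all 50 ; 55 left.
Social/T2 (14): +35 ; 20 left.
Email T1 at 9: only 20 left, fill 20.
Total = 23×50 + 17×50 + 14×35 + 9×20 = 2670.

2670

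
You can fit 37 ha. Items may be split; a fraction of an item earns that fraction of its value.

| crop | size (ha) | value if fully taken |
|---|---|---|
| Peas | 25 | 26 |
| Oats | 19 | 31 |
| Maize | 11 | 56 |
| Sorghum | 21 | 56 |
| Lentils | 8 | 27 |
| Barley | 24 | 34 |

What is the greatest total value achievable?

Sort by value density: Maize 56/11≈5.09, Lentils 27/8≈3.38, Sorghum 56/21≈2.67, Oats 31/19≈1.63, Barley 34/24≈1.42, Peas 26/25≈1.04.
All 11 ha of Maize fit (value 56) — 26 remain.
All 8 ha of Lentils fit (value 27) — 18 remain.
Only 18 ha remain; take 18/21 of Sorghum for value 56×18/21 = 48.
Total value = 131.

131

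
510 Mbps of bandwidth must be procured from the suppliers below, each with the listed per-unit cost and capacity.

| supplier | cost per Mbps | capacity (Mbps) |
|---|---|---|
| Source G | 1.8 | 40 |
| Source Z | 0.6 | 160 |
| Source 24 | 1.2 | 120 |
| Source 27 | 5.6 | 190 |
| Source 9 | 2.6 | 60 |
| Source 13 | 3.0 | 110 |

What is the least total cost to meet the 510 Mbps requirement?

910

Use suppliers in increasing cost order.
Source Z at 0.6: take all 160 Mbps ; 350 still needed.
Source 24 at 1.2: take all 120 Mbps ; 230 still needed.
Take 40 from Source G at 1.8 ; need 190 more.
Take 60 from Source 9 at 2.6 ; need 130 more.
Source 13 (3.0): use full 110 ; 20 Mbps to go.
Source 27 (5.6): take the remaining 20 ; done.
Cost = 160×0.6 + 120×1.2 + 40×1.8 + 60×2.6 + 110×3.0 + 20×5.6 = 910.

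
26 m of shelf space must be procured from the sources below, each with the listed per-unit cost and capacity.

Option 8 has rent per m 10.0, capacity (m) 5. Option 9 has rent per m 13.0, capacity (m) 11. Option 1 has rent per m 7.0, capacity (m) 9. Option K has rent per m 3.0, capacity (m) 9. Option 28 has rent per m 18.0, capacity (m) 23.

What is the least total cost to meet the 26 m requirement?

Fill from the cheapest source first.
Option K (3.0): use full 9 — 17 m to go.
Option 1 (7.0): use full 9 — 8 m to go.
Option 8 (10.0): use full 5 — 3 m to go.
Option 9 at 13.0: take 3 of its 11 — requirement met.
Option 28: unused.
Cost = 9×3.0 + 9×7.0 + 5×10.0 + 3×13.0 = 179.

179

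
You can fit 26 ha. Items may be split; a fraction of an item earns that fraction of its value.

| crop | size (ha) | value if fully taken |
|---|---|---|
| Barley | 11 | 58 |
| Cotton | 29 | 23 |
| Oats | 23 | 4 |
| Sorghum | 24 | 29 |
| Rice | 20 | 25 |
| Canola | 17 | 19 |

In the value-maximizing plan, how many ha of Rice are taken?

15

Best value per unit of size first: Barley 58/11≈5.27, Rice 25/20≈1.25, Sorghum 29/24≈1.21, Canola 19/17≈1.12, Cotton 23/29≈0.793, Oats 4/23≈0.174.
Barley: take in full, 11 ha for value 58 → 15 left.
Fill the last 15 ha with part of Rice: 15/20 of it earns 18.75.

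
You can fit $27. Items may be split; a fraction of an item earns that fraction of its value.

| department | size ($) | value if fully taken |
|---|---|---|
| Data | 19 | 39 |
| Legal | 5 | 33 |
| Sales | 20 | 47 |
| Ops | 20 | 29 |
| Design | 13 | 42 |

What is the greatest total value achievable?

Rank by value-to-size ratio: Legal 33/5≈6.6, Design 42/13≈3.23, Sales 47/20≈2.35, Data 39/19≈2.05, Ops 29/20≈1.45.
All 5 $ of Legal fit (value 33) — 22 remain.
All 13 $ of Design fit (value 42) — 9 remain.
Only 9 $ remain; take 9/20 of Sales for value 47×9/20 = 21.15.
Total value = 96.15.

96.15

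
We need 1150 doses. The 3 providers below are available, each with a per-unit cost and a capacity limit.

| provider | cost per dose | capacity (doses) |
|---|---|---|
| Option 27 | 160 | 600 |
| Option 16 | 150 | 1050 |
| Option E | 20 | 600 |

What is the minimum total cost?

Fill from the cheapest provider first.
Take 600 from Option E at 20 — need 550 more.
Option 16 (150): take the remaining 550 — done.
Option 27: unused.
Cost = 600×20 + 550×150 = 94500.

94500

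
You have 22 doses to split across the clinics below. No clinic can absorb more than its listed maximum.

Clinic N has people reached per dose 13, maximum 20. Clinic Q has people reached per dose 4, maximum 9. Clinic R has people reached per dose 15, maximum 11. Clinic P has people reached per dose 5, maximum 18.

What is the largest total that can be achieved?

Highest people reached per dose first: Clinic R 15 > Clinic N 13 > Clinic P 5 > Clinic Q 4.
Give Clinic R 11 to hit its cap of 11 → 11 left.
Clinic N: +11 (room for 20) → 11. Pool exhausted.
Total = 13×11 + 15×11 = 308.

308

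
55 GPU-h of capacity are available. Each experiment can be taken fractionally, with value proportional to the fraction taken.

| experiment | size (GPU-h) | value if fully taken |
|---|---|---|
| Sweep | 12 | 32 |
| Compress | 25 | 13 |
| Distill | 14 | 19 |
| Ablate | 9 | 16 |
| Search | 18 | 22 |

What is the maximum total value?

Rank by value-to-size ratio: Sweep 32/12≈2.67, Ablate 16/9≈1.78, Distill 19/14≈1.36, Search 22/18≈1.22, Compress 13/25≈0.52.
Take all of Sweep (12 GPU-h, value 32) → 43 GPU-h left.
Ablate: take in full, 9 GPU-h for value 16 → 34 left.
Take all of Distill (14 GPU-h, value 19) → 20 GPU-h left.
Search: take in full, 18 GPU-h for value 22 → 2 left.
2 GPU-h left: a 2/25 share of Compress gives 13×2/25 = 1.04.
Total value = 90.04.

90.04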